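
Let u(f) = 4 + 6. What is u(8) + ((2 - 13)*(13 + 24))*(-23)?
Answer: 9371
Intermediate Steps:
u(f) = 10
u(8) + ((2 - 13)*(13 + 24))*(-23) = 10 + ((2 - 13)*(13 + 24))*(-23) = 10 - 11*37*(-23) = 10 - 407*(-23) = 10 + 9361 = 9371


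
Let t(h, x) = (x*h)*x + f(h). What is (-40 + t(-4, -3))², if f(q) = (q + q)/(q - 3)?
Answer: 274576/49 ≈ 5603.6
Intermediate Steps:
f(q) = 2*q/(-3 + q) (f(q) = (2*q)/(-3 + q) = 2*q/(-3 + q))
t(h, x) = h*x² + 2*h/(-3 + h) (t(h, x) = (x*h)*x + 2*h/(-3 + h) = (h*x)*x + 2*h/(-3 + h) = h*x² + 2*h/(-3 + h))
(-40 + t(-4, -3))² = (-40 - 4*(2 + (-3)²*(-3 - 4))/(-3 - 4))² = (-40 - 4*(2 + 9*(-7))/(-7))² = (-40 - 4*(-⅐)*(2 - 63))² = (-40 - 4*(-⅐)*(-61))² = (-40 - 244/7)² = (-524/7)² = 274576/49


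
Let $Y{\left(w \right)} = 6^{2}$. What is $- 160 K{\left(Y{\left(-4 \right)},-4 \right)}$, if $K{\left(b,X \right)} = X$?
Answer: $640$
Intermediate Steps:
$Y{\left(w \right)} = 36$
$- 160 K{\left(Y{\left(-4 \right)},-4 \right)} = \left(-160\right) \left(-4\right) = 640$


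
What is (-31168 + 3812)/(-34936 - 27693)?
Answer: 3908/8947 ≈ 0.43679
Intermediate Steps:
(-31168 + 3812)/(-34936 - 27693) = -27356/(-62629) = -27356*(-1/62629) = 3908/8947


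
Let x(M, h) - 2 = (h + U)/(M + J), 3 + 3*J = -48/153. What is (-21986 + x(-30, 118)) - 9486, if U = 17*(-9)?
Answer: -149760375/4759 ≈ -31469.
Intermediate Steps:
U = -153
J = -169/153 (J = -1 + (-48/153)/3 = -1 + (-48*1/153)/3 = -1 + (⅓)*(-16/51) = -1 - 16/153 = -169/153 ≈ -1.1046)
x(M, h) = 2 + (-153 + h)/(-169/153 + M) (x(M, h) = 2 + (h - 153)/(M - 169/153) = 2 + (-153 + h)/(-169/153 + M))
(-21986 + x(-30, 118)) - 9486 = (-21986 + (-23747 + 153*118 + 306*(-30))/(-169 + 153*(-30))) - 9486 = (-21986 + (-23747 + 18054 - 9180)/(-169 - 4590)) - 9486 = (-21986 - 14873/(-4759)) - 9486 = (-21986 - 1/4759*(-14873)) - 9486 = (-21986 + 14873/4759) - 9486 = -104616501/4759 - 9486 = -149760375/4759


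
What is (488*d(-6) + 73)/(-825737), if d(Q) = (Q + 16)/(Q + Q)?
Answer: 91/225201 ≈ 0.00040408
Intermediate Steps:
d(Q) = (16 + Q)/(2*Q) (d(Q) = (16 + Q)/((2*Q)) = (16 + Q)*(1/(2*Q)) = (16 + Q)/(2*Q))
(488*d(-6) + 73)/(-825737) = (488*((½)*(16 - 6)/(-6)) + 73)/(-825737) = (488*((½)*(-⅙)*10) + 73)*(-1/825737) = (488*(-⅚) + 73)*(-1/825737) = (-1220/3 + 73)*(-1/825737) = -1001/3*(-1/825737) = 91/225201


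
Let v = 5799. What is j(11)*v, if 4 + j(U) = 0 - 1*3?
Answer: -40593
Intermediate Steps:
j(U) = -7 (j(U) = -4 + (0 - 1*3) = -4 + (0 - 3) = -4 - 3 = -7)
j(11)*v = -7*5799 = -40593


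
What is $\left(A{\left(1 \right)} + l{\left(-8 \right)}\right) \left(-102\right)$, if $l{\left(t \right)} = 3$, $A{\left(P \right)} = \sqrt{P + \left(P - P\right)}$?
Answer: $-408$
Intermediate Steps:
$A{\left(P \right)} = \sqrt{P}$ ($A{\left(P \right)} = \sqrt{P + 0} = \sqrt{P}$)
$\left(A{\left(1 \right)} + l{\left(-8 \right)}\right) \left(-102\right) = \left(\sqrt{1} + 3\right) \left(-102\right) = \left(1 + 3\right) \left(-102\right) = 4 \left(-102\right) = -408$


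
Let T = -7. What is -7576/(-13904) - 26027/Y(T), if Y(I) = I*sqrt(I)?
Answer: 947/1738 - 26027*I*sqrt(7)/49 ≈ 0.54488 - 1405.3*I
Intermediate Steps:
Y(I) = I**(3/2)
-7576/(-13904) - 26027/Y(T) = -7576/(-13904) - 26027*I*sqrt(7)/49 = -7576*(-1/13904) - 26027*I*sqrt(7)/49 = 947/1738 - 26027*I*sqrt(7)/49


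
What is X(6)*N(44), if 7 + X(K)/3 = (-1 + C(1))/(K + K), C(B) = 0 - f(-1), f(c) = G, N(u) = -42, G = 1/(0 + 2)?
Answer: 3591/4 ≈ 897.75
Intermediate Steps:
G = 1/2 ≈ 0.50000
f(c) = 1/2
C(B) = -1/2 (C(B) = 0 - 1*1/2 = 0 - 1/2 = -1/2)
X(K) = -21 - 9/(4*K) (X(K) = -21 + 3*((-1 - 1/2)/(K + K)) = -21 + 3*(-3*1/(2*K)/2) = -21 + 3*(-3/(4*K)) = -21 - 9/(4*K))
X(6)*N(44) = (-21 - 9/4/6)*(-42) = (-21 - 9/4*1/6)*(-42) = (-21 - 3/8)*(-42) = -171/8*(-42) = 3591/4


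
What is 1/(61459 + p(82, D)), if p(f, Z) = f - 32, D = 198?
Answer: 1/61509 ≈ 1.6258e-5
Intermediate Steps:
p(f, Z) = -32 + f
1/(61459 + p(82, D)) = 1/(61459 + (-32 + 82)) = 1/(61459 + 50) = 1/61509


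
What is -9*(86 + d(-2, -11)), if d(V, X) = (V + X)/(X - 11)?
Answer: -17145/22 ≈ -779.32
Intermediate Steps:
d(V, X) = (V + X)/(-11 + X)
-9*(86 + d(-2, -11)) = -9*(86 + (-2 - 11)/(-11 - 11)) = -9*(86 - 13/(-22)) = -9*(86 - 1/22*(-13)) = -9*(86 + 13/22) = -9*1905/22 = -17145/22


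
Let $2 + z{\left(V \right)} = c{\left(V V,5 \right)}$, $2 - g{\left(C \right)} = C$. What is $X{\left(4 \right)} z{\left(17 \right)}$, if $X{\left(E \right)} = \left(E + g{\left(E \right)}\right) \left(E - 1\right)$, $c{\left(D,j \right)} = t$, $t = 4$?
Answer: $12$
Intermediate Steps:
$g{\left(C \right)} = 2 - C$
$c{\left(D,j \right)} = 4$
$X{\left(E \right)} = -2 + 2 E$ ($X{\left(E \right)} = \left(E - \left(-2 + E\right)\right) \left(E - 1\right) = 2 \left(-1 + E\right) = -2 + 2 E$)
$z{\left(V \right)} = 2$ ($z{\left(V \right)} = -2 + 4 = 2$)
$X{\left(4 \right)} z{\left(17 \right)} = \left(-2 + 2 \cdot 4\right) 2 = \left(-2 + 8\right) 2 = 6 \cdot 2 = 12$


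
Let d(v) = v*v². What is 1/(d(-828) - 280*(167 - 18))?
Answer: -1/567705272 ≈ -1.7615e-9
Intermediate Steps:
d(v) = v³
1/(d(-828) - 280*(167 - 18)) = 1/((-828)³ - 280*(167 - 18)) = 1/(-567663552 - 280*149) = 1/(-567663552 - 41720) = 1/(-567705272) = -1/567705272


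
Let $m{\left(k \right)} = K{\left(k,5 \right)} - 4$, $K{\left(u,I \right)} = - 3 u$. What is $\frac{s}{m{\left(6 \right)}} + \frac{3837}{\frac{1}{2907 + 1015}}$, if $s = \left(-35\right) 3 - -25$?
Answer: $\frac{165535894}{11} \approx 1.5049 \cdot 10^{7}$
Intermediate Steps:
$s = -80$ ($s = -105 + 25 = -80$)
$m{\left(k \right)} = -4 - 3 k$ ($m{\left(k \right)} = - 3 k - 4 = -4 - 3 k$)
$\frac{s}{m{\left(6 \right)}} + \frac{3837}{\frac{1}{2907 + 1015}} = - \frac{80}{-4 - 18} + \frac{3837}{\frac{1}{2907 + 1015}} = - \frac{80}{-4 - 18} + \frac{3837}{\frac{1}{3922}} = - \frac{80}{-22} + 3837 \frac{1}{\frac{1}{3922}} = \left(-80\right) \left(- \frac{1}{22}\right) + 3837 \cdot 3922 = \frac{40}{11} + 15048714 = \frac{165535894}{11}$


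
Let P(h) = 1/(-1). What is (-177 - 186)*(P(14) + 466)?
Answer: -168795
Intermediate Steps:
P(h) = -1
(-177 - 186)*(P(14) + 466) = (-177 - 186)*(-1 + 466) = -363*465 = -168795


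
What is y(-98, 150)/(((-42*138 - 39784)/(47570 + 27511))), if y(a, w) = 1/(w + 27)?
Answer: -25027/2689220 ≈ -0.0093064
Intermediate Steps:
y(a, w) = 1/(27 + w)
y(-98, 150)/(((-42*138 - 39784)/(47570 + 27511))) = 1/((27 + 150)*(((-42*138 - 39784)/(47570 + 27511)))) = 1/(177*(((-5796 - 39784)/75081))) = 1/(177*((-45580*1/75081))) = 1/(177*(-45580/75081)) = (1/177)*(-75081/45580) = -25027/2689220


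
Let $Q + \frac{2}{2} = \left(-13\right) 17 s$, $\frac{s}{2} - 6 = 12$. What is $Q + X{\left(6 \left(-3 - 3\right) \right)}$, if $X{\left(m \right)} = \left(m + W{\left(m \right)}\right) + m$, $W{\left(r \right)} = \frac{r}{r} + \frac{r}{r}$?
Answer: $-8027$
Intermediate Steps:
$s = 36$ ($s = 12 + 2 \cdot 12 = 12 + 24 = 36$)
$W{\left(r \right)} = 2$ ($W{\left(r \right)} = 1 + 1 = 2$)
$X{\left(m \right)} = 2 + 2 m$ ($X{\left(m \right)} = \left(m + 2\right) + m = \left(2 + m\right) + m = 2 + 2 m$)
$Q = -7957$ ($Q = -1 + \left(-13\right) 17 \cdot 36 = -1 - 7956 = -7957$)
$Q + X{\left(6 \left(-3 - 3\right) \right)} = -7957 + \left(2 + 2 \cdot 6 \left(-3 - 3\right)\right) = -7957 + \left(2 + 2 \cdot 6 \left(-6\right)\right) = -7957 + \left(2 + 2 \left(-36\right)\right) = -7957 + \left(2 - 72\right) = -7957 - 70 = -8027$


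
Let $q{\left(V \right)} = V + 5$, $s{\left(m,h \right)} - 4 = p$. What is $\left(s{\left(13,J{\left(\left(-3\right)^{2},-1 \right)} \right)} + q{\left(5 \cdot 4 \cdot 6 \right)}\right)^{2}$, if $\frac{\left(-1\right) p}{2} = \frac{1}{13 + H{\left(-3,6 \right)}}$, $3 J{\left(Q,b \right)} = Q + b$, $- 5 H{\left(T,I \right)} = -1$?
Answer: $\frac{18079504}{1089} \approx 16602.0$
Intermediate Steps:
$H{\left(T,I \right)} = \frac{1}{5}$ ($H{\left(T,I \right)} = \left(- \frac{1}{5}\right) \left(-1\right) = \frac{1}{5}$)
$J{\left(Q,b \right)} = \frac{Q}{3} + \frac{b}{3}$ ($J{\left(Q,b \right)} = \frac{Q + b}{3} = \frac{Q}{3} + \frac{b}{3}$)
$p = - \frac{5}{33}$ ($p = - \frac{2}{13 + \frac{1}{5}} = - \frac{2}{\frac{66}{5}} = \left(-2\right) \frac{5}{66} = - \frac{5}{33} \approx -0.15152$)
$s{\left(m,h \right)} = \frac{127}{33}$ ($s{\left(m,h \right)} = 4 - \frac{5}{33} = \frac{127}{33}$)
$q{\left(V \right)} = 5 + V$
$\left(s{\left(13,J{\left(\left(-3\right)^{2},-1 \right)} \right)} + q{\left(5 \cdot 4 \cdot 6 \right)}\right)^{2} = \left(\frac{127}{33} + \left(5 + 5 \cdot 4 \cdot 6\right)\right)^{2} = \left(\frac{127}{33} + \left(5 + 20 \cdot 6\right)\right)^{2} = \left(\frac{127}{33} + \left(5 + 120\right)\right)^{2} = \left(\frac{127}{33} + 125\right)^{2} = \left(\frac{4252}{33}\right)^{2} = \frac{18079504}{1089}$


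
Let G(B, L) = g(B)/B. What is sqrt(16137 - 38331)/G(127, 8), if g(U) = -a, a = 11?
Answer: -1143*I*sqrt(274)/11 ≈ -1720.0*I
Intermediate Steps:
g(U) = -11 (g(U) = -1*11 = -11)
G(B, L) = -11/B
sqrt(16137 - 38331)/G(127, 8) = sqrt(16137 - 38331)/((-11/127)) = sqrt(-22194)/((-11*1/127)) = (9*I*sqrt(274))/(-11/127) = (9*I*sqrt(274))*(-127/11) = -1143*I*sqrt(274)/11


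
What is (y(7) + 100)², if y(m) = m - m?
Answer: 10000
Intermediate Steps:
y(m) = 0
(y(7) + 100)² = (0 + 100)² = 100² = 10000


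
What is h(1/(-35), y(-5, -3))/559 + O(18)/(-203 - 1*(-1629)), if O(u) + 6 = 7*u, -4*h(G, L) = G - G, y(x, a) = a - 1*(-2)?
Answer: 60/713 ≈ 0.084152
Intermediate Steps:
y(x, a) = 2 + a (y(x, a) = a + 2 = 2 + a)
h(G, L) = 0 (h(G, L) = -(G - G)/4 = -¼*0 = 0)
O(u) = -6 + 7*u
h(1/(-35), y(-5, -3))/559 + O(18)/(-203 - 1*(-1629)) = 0/559 + (-6 + 7*18)/(-203 - 1*(-1629)) = 0*(1/559) + (-6 + 126)/(-203 + 1629) = 0 + 120/1426 = 0 + 120*(1/1426) = 0 + 60/713 = 60/713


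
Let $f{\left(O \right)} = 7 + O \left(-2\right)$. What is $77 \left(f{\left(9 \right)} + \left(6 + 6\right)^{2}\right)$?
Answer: $10241$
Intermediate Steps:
$f{\left(O \right)} = 7 - 2 O$
$77 \left(f{\left(9 \right)} + \left(6 + 6\right)^{2}\right) = 77 \left(\left(7 - 18\right) + \left(6 + 6\right)^{2}\right) = 77 \left(\left(7 - 18\right) + 12^{2}\right) = 77 \left(-11 + 144\right) = 77 \cdot 133 = 10241$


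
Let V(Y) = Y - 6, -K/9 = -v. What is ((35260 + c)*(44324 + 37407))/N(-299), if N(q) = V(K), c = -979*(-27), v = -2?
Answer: -5042230583/24 ≈ -2.1009e+8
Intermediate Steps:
K = -18 (K = -(-9)*(-2) = -9*2 = -18)
V(Y) = -6 + Y
c = 26433
N(q) = -24 (N(q) = -6 - 18 = -24)
((35260 + c)*(44324 + 37407))/N(-299) = ((35260 + 26433)*(44324 + 37407))/(-24) = (61693*81731)*(-1/24) = 5042230583*(-1/24) = -5042230583/24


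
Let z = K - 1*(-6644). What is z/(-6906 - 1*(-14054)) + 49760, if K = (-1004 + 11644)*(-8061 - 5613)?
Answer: 52549941/1787 ≈ 29407.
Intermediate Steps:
K = -145491360 (K = 10640*(-13674) = -145491360)
z = -145484716 (z = -145491360 - 1*(-6644) = -145491360 + 6644 = -145484716)
z/(-6906 - 1*(-14054)) + 49760 = -145484716/(-6906 - 1*(-14054)) + 49760 = -145484716/(-6906 + 14054) + 49760 = -145484716/7148 + 49760 = -145484716*1/7148 + 49760 = -36371179/1787 + 49760 = 52549941/1787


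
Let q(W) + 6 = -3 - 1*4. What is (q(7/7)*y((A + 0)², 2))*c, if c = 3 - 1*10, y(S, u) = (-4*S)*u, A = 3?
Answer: -6552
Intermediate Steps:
y(S, u) = -4*S*u
q(W) = -13 (q(W) = -6 + (-3 - 1*4) = -6 + (-3 - 4) = -6 - 7 = -13)
c = -7 (c = 3 - 10 = -7)
(q(7/7)*y((A + 0)², 2))*c = -(-52)*(3 + 0)²*2*(-7) = -(-52)*3²*2*(-7) = -(-52)*9*2*(-7) = -13*(-72)*(-7) = 936*(-7) = -6552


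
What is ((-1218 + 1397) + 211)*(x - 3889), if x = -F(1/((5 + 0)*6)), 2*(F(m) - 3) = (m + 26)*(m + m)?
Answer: -45546553/30 ≈ -1.5182e+6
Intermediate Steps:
F(m) = 3 + m*(26 + m) (F(m) = 3 + ((m + 26)*(m + m))/2 = 3 + ((26 + m)*(2*m))/2 = 3 + (2*m*(26 + m))/2 = 3 + m*(26 + m))
x = -3481/900 (x = -(3 + (1/((5 + 0)*6))² + 26/(((5 + 0)*6))) = -(3 + (1/(5*6))² + 26/((5*6))) = -(3 + (1/30)² + 26/30) = -(3 + (1/30)² + 26*(1/30)) = -(3 + 1/900 + 13/15) = -1*3481/900 = -3481/900 ≈ -3.8678)
((-1218 + 1397) + 211)*(x - 3889) = ((-1218 + 1397) + 211)*(-3481/900 - 3889) = (179 + 211)*(-3503581/900) = 390*(-3503581/900) = -45546553/30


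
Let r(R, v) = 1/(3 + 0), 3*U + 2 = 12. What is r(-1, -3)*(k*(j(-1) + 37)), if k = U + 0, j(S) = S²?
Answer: 380/9 ≈ 42.222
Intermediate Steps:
U = 10/3 (U = -⅔ + (⅓)*12 = -⅔ + 4 = 10/3 ≈ 3.3333)
r(R, v) = ⅓ (r(R, v) = 1/3 = ⅓)
k = 10/3 (k = 10/3 + 0 = 10/3 ≈ 3.3333)
r(-1, -3)*(k*(j(-1) + 37)) = (10*((-1)² + 37)/3)/3 = (10*(1 + 37)/3)/3 = ((10/3)*38)/3 = (⅓)*(380/3) = 380/9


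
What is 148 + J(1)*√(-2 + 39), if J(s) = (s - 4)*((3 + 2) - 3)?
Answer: 148 - 6*√37 ≈ 111.50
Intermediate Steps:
J(s) = -8 + 2*s (J(s) = (-4 + s)*(5 - 3) = (-4 + s)*2 = -8 + 2*s)
148 + J(1)*√(-2 + 39) = 148 + (-8 + 2*1)*√(-2 + 39) = 148 + (-8 + 2)*√37 = 148 - 6*√37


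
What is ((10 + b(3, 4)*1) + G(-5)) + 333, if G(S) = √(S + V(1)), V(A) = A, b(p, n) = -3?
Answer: 340 + 2*I ≈ 340.0 + 2.0*I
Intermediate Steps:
G(S) = √(1 + S) (G(S) = √(S + 1) = √(1 + S))
((10 + b(3, 4)*1) + G(-5)) + 333 = ((10 - 3*1) + √(1 - 5)) + 333 = ((10 - 3) + √(-4)) + 333 = (7 + 2*I) + 333 = 340 + 2*I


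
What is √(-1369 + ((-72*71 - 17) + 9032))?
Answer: √2534 ≈ 50.339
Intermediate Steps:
√(-1369 + ((-72*71 - 17) + 9032)) = √(-1369 + ((-5112 - 17) + 9032)) = √(-1369 + (-5129 + 9032)) = √(-1369 + 3903) = √2534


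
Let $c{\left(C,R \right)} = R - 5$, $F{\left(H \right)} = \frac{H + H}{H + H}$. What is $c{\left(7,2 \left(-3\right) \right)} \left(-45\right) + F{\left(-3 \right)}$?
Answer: $496$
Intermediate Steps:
$F{\left(H \right)} = 1$ ($F{\left(H \right)} = \frac{2 H}{2 H} = 2 H \frac{1}{2 H} = 1$)
$c{\left(C,R \right)} = -5 + R$
$c{\left(7,2 \left(-3\right) \right)} \left(-45\right) + F{\left(-3 \right)} = \left(-5 + 2 \left(-3\right)\right) \left(-45\right) + 1 = \left(-5 - 6\right) \left(-45\right) + 1 = \left(-11\right) \left(-45\right) + 1 = 495 + 1 = 496$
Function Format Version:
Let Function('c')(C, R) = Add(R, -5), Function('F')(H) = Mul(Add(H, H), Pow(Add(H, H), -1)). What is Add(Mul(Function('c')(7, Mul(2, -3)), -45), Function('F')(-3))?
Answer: 496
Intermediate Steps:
Function('F')(H) = 1 (Function('F')(H) = Mul(Mul(2, H), Pow(Mul(2, H), -1)) = Mul(Mul(2, H), Mul(Rational(1, 2), Pow(H, -1))) = 1)
Function('c')(C, R) = Add(-5, R)
Add(Mul(Function('c')(7, Mul(2, -3)), -45), Function('F')(-3)) = Add(Mul(Add(-5, Mul(2, -3)), -45), 1) = Add(Mul(Add(-5, -6), -45), 1) = Add(Mul(-11, -45), 1) = Add(495, 1) = 496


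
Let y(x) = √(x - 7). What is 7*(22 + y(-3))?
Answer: 154 + 7*I*√10 ≈ 154.0 + 22.136*I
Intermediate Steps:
y(x) = √(-7 + x)
7*(22 + y(-3)) = 7*(22 + √(-7 - 3)) = 7*(22 + √(-10)) = 7*(22 + I*√10) = 154 + 7*I*√10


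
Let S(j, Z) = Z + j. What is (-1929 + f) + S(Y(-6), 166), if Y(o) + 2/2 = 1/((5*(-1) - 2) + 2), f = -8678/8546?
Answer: -37713828/21365 ≈ -1765.2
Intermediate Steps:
f = -4339/4273 (f = -8678*1/8546 = -4339/4273 ≈ -1.0154)
Y(o) = -6/5 (Y(o) = -1 + 1/((5*(-1) - 2) + 2) = -1 + 1/((-5 - 2) + 2) = -1 + 1/(-7 + 2) = -1 + 1/(-5) = -1 - ⅕ = -6/5)
(-1929 + f) + S(Y(-6), 166) = (-1929 - 4339/4273) + (166 - 6/5) = -8246956/4273 + 824/5 = -37713828/21365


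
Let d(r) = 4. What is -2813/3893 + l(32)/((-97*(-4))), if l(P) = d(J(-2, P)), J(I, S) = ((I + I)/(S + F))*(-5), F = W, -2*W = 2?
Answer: -268968/377621 ≈ -0.71227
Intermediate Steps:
W = -1 (W = -½*2 = -1)
F = -1
J(I, S) = -10*I/(-1 + S) (J(I, S) = ((I + I)/(S - 1))*(-5) = ((2*I)/(-1 + S))*(-5) = (2*I/(-1 + S))*(-5) = -10*I/(-1 + S))
l(P) = 4
-2813/3893 + l(32)/((-97*(-4))) = -2813/3893 + 4/((-97*(-4))) = -2813*1/3893 + 4/388 = -2813/3893 + 4*(1/388) = -2813/3893 + 1/97 = -268968/377621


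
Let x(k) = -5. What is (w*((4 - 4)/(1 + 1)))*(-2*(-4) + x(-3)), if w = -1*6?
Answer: 0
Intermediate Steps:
w = -6
(w*((4 - 4)/(1 + 1)))*(-2*(-4) + x(-3)) = (-6*(4 - 4)/(1 + 1))*(-2*(-4) - 5) = (-0/2)*(8 - 5) = -0/2*3 = -6*0*3 = 0*3 = 0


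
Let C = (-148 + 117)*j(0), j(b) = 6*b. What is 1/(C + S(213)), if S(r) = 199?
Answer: 1/199 ≈ 0.0050251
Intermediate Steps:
C = 0 (C = (-148 + 117)*(6*0) = -31*0 = 0)
1/(C + S(213)) = 1/(0 + 199) = 1/199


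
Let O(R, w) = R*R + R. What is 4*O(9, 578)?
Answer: 360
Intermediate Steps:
O(R, w) = R + R**2 (O(R, w) = R**2 + R = R + R**2)
4*O(9, 578) = 4*(9*(1 + 9)) = 4*(9*10) = 4*90 = 360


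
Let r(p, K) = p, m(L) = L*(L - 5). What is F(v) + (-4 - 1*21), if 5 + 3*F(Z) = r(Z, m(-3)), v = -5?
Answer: -85/3 ≈ -28.333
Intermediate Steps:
m(L) = L*(-5 + L)
F(Z) = -5/3 + Z/3
F(v) + (-4 - 1*21) = (-5/3 + (1/3)*(-5)) + (-4 - 1*21) = (-5/3 - 5/3) + (-4 - 21) = -10/3 - 25 = -85/3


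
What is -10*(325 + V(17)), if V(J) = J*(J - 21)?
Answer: -2570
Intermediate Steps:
V(J) = J*(-21 + J)
-10*(325 + V(17)) = -10*(325 + 17*(-21 + 17)) = -10*(325 + 17*(-4)) = -10*(325 - 68) = -10*257 = -2570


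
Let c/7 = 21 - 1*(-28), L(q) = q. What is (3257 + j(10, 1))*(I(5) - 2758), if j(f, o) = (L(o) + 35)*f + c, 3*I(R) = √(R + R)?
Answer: -10921680 + 1320*√10 ≈ -1.0918e+7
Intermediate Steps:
c = 343 (c = 7*(21 - 1*(-28)) = 7*(21 + 28) = 7*49 = 343)
I(R) = √2*√R/3 (I(R) = √(R + R)/3 = √(2*R)/3 = (√2*√R)/3 = √2*√R/3)
j(f, o) = 343 + f*(35 + o) (j(f, o) = (o + 35)*f + 343 = (35 + o)*f + 343 = f*(35 + o) + 343 = 343 + f*(35 + o))
(3257 + j(10, 1))*(I(5) - 2758) = (3257 + (343 + 35*10 + 10*1))*(√2*√5/3 - 2758) = (3257 + (343 + 350 + 10))*(√10/3 - 2758) = (3257 + 703)*(-2758 + √10/3) = 3960*(-2758 + √10/3) = -10921680 + 1320*√10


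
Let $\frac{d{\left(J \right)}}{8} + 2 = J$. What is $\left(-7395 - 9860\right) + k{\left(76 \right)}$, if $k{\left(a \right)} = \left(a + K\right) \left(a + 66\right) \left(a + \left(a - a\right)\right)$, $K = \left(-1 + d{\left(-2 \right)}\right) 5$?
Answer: $-977743$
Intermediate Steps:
$d{\left(J \right)} = -16 + 8 J$
$K = -165$ ($K = \left(-1 + \left(-16 + 8 \left(-2\right)\right)\right) 5 = \left(-1 - 32\right) 5 = \left(-33\right) 5 = -165$)
$k{\left(a \right)} = a \left(-165 + a\right) \left(66 + a\right)$ ($k{\left(a \right)} = \left(a - 165\right) \left(a + 66\right) \left(a + \left(a - a\right)\right) = \left(-165 + a\right) \left(66 + a\right) \left(a + 0\right) = \left(-165 + a\right) \left(66 + a\right) a = a \left(-165 + a\right) \left(66 + a\right)$)
$\left(-7395 - 9860\right) + k{\left(76 \right)} = \left(-7395 - 9860\right) + 76 \left(-10890 + 76^{2} - 7524\right) = -17255 + 76 \left(-10890 + 5776 - 7524\right) = -17255 + 76 \left(-12638\right) = -17255 - 960488 = -977743$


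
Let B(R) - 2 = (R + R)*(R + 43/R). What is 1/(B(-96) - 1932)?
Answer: 1/16588 ≈ 6.0285e-5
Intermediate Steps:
B(R) = 2 + 2*R*(R + 43/R) (B(R) = 2 + (R + R)*(R + 43/R) = 2 + (2*R)*(R + 43/R) = 2 + 2*R*(R + 43/R))
1/(B(-96) - 1932) = 1/((88 + 2*(-96)²) - 1932) = 1/((88 + 2*9216) - 1932) = 1/((88 + 18432) - 1932) = 1/(18520 - 1932) = 1/16588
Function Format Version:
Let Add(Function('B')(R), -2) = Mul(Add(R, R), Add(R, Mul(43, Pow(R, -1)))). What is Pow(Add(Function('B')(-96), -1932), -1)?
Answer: Rational(1, 16588) ≈ 6.0285e-5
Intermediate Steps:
Function('B')(R) = Add(2, Mul(2, R, Add(R, Mul(43, Pow(R, -1))))) (Function('B')(R) = Add(2, Mul(Add(R, R), Add(R, Mul(43, Pow(R, -1))))) = Add(2, Mul(Mul(2, R), Add(R, Mul(43, Pow(R, -1))))) = Add(2, Mul(2, R, Add(R, Mul(43, Pow(R, -1))))))
Pow(Add(Function('B')(-96), -1932), -1) = Pow(Add(Add(88, Mul(2, Pow(-96, 2))), -1932), -1) = Pow(Add(Add(88, Mul(2, 9216)), -1932), -1) = Pow(Add(Add(88, 18432), -1932), -1) = Pow(Add(18520, -1932), -1) = Pow(16588, -1) = Rational(1, 16588)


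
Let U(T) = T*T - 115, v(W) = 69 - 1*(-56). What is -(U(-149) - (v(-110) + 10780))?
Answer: -11181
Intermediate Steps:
v(W) = 125 (v(W) = 69 + 56 = 125)
U(T) = -115 + T**2 (U(T) = T**2 - 115 = -115 + T**2)
-(U(-149) - (v(-110) + 10780)) = -((-115 + (-149)**2) - (125 + 10780)) = -((-115 + 22201) - 1*10905) = -(22086 - 10905) = -1*11181 = -11181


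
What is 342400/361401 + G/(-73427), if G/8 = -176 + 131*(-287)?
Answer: 134351004584/26536591227 ≈ 5.0629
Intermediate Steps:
G = -302184 (G = 8*(-176 + 131*(-287)) = 8*(-176 - 37597) = 8*(-37773) = -302184)
342400/361401 + G/(-73427) = 342400/361401 - 302184/(-73427) = 342400*(1/361401) - 302184*(-1/73427) = 342400/361401 + 302184/73427 = 134351004584/26536591227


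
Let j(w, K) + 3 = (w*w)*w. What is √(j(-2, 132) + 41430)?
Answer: √41419 ≈ 203.52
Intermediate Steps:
j(w, K) = -3 + w³ (j(w, K) = -3 + (w*w)*w = -3 + w²*w = -3 + w³)
√(j(-2, 132) + 41430) = √((-3 + (-2)³) + 41430) = √((-3 - 8) + 41430) = √(-11 + 41430) = √41419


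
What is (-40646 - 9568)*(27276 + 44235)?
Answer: -3590853354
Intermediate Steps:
(-40646 - 9568)*(27276 + 44235) = -50214*71511 = -3590853354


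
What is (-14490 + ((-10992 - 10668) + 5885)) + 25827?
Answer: -4438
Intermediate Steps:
(-14490 + ((-10992 - 10668) + 5885)) + 25827 = (-14490 + (-21660 + 5885)) + 25827 = (-14490 - 15775) + 25827 = -30265 + 25827 = -4438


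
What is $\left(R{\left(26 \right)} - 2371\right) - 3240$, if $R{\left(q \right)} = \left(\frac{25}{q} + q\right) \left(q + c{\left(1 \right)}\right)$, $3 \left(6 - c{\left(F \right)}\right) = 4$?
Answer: $- \frac{186583}{39} \approx -4784.2$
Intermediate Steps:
$c{\left(F \right)} = \frac{14}{3}$ ($c{\left(F \right)} = 6 - \frac{4}{3} = \frac{14}{3}$)
$R{\left(q \right)} = \left(\frac{14}{3} + q\right) \left(q + \frac{25}{q}\right)$ ($R{\left(q \right)} = \left(\frac{25}{q} + q\right) \left(q + \frac{14}{3}\right) = \left(q + \frac{25}{q}\right) \left(\frac{14}{3} + q\right) = \left(\frac{14}{3} + q\right) \left(q + \frac{25}{q}\right)$)
$\left(R{\left(26 \right)} - 2371\right) - 3240 = \left(\left(25 + 26^{2} + \frac{14}{3} \cdot 26 + \frac{350}{3 \cdot 26}\right) - 2371\right) - 3240 = \left(\left(25 + 676 + \frac{364}{3} + \frac{350}{3} \cdot \frac{1}{26}\right) - 2371\right) - 3240 = \left(\left(25 + 676 + \frac{364}{3} + \frac{175}{39}\right) - 2371\right) - 3240 = \left(\frac{32246}{39} - 2371\right) - 3240 = - \frac{60223}{39} - 3240 = - \frac{186583}{39}$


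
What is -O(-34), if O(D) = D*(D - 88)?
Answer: -4148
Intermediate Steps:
O(D) = D*(-88 + D)
-O(-34) = -(-34)*(-88 - 34) = -(-34)*(-122) = -1*4148 = -4148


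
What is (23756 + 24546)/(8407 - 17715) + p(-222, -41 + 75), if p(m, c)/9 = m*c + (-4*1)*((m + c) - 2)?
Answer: -284346319/4654 ≈ -61097.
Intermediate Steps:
p(m, c) = 72 - 36*c - 36*m + 9*c*m (p(m, c) = 9*(m*c + (-4*1)*((m + c) - 2)) = 9*(c*m - 4*((c + m) - 2)) = 9*(c*m - 4*(-2 + c + m)) = 9*(c*m + (8 - 4*c - 4*m)) = 9*(8 - 4*c - 4*m + c*m) = 72 - 36*c - 36*m + 9*c*m)
(23756 + 24546)/(8407 - 17715) + p(-222, -41 + 75) = (23756 + 24546)/(8407 - 17715) + (72 - 36*(-41 + 75) - 36*(-222) + 9*(-41 + 75)*(-222)) = 48302/(-9308) + (72 - 36*34 + 7992 + 9*34*(-222)) = 48302*(-1/9308) + (72 - 1224 + 7992 - 67932) = -24151/4654 - 61092 = -284346319/4654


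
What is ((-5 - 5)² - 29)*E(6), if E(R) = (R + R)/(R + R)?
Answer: 71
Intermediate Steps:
E(R) = 1 (E(R) = (2*R)/((2*R)) = (2*R)*(1/(2*R)) = 1)
((-5 - 5)² - 29)*E(6) = ((-5 - 5)² - 29)*1 = ((-10)² - 29)*1 = (100 - 29)*1 = 71*1 = 71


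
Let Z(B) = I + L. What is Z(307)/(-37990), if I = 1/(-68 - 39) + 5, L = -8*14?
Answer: 1145/406493 ≈ 0.0028168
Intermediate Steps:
L = -112
I = 534/107 (I = 1/(-107) + 5 = -1/107 + 5 = 534/107 ≈ 4.9907)
Z(B) = -11450/107 (Z(B) = 534/107 - 112 = -11450/107)
Z(307)/(-37990) = -11450/107/(-37990) = -11450/107*(-1/37990) = 1145/406493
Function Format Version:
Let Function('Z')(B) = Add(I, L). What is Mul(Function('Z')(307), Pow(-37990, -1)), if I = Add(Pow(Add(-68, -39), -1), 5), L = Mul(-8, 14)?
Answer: Rational(1145, 406493) ≈ 0.0028168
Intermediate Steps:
L = -112
I = Rational(534, 107) (I = Add(Pow(-107, -1), 5) = Add(Rational(-1, 107), 5) = Rational(534, 107) ≈ 4.9907)
Function('Z')(B) = Rational(-11450, 107) (Function('Z')(B) = Add(Rational(534, 107), -112) = Rational(-11450, 107))
Mul(Function('Z')(307), Pow(-37990, -1)) = Mul(Rational(-11450, 107), Pow(-37990, -1)) = Mul(Rational(-11450, 107), Rational(-1, 37990)) = Rational(1145, 406493)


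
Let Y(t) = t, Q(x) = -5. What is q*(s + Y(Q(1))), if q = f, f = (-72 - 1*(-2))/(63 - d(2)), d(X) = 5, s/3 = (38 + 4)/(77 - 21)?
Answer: 385/116 ≈ 3.3190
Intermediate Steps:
s = 9/4 (s = 3*((38 + 4)/(77 - 21)) = 3*(42/56) = 3*(42*(1/56)) = 3*(¾) = 9/4 ≈ 2.2500)
f = -35/29 (f = (-72 - 1*(-2))/(63 - 1*5) = (-72 + 2)/(63 - 5) = -70/58 = -70*1/58 = -35/29 ≈ -1.2069)
q = -35/29 ≈ -1.2069
q*(s + Y(Q(1))) = -35*(9/4 - 5)/29 = -35/29*(-11/4) = 385/116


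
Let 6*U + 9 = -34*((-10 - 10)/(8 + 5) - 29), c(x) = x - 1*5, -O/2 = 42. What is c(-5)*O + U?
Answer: 78901/78 ≈ 1011.6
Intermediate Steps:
O = -84 (O = -2*42 = -84)
c(x) = -5 + x (c(x) = x - 5 = -5 + x)
U = 13381/78 (U = -3/2 + (-34*((-10 - 10)/(8 + 5) - 29))/6 = -3/2 + (-34*(-20/13 - 29))/6 = -3/2 + (-34*(-397/13))/6 = -3/2 + (1/6)*(13498/13) = -3/2 + 6749/39 = 13381/78 ≈ 171.55)
c(-5)*O + U = (-5 - 5)*(-84) + 13381/78 = -10*(-84) + 13381/78 = 840 + 13381/78 = 78901/78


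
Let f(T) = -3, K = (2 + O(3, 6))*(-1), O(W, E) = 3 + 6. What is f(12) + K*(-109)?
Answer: 1196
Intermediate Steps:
O(W, E) = 9
K = -11 (K = (2 + 9)*(-1) = 11*(-1) = -11)
f(12) + K*(-109) = -3 - 11*(-109) = -3 + 1199 = 1196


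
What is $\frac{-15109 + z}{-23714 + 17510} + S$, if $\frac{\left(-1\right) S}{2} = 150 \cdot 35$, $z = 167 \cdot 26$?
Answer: $- \frac{21710411}{2068} \approx -10498.0$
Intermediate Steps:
$z = 4342$
$S = -10500$ ($S = - 2 \cdot 150 \cdot 35 = \left(-2\right) 5250 = -10500$)
$\frac{-15109 + z}{-23714 + 17510} + S = \frac{-15109 + 4342}{-23714 + 17510} - 10500 = - \frac{10767}{-6204} - 10500 = \left(-10767\right) \left(- \frac{1}{6204}\right) - 10500 = \frac{3589}{2068} - 10500 = - \frac{21710411}{2068}$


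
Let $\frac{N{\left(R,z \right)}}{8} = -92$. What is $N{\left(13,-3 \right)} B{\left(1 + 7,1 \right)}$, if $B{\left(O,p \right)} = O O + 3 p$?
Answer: $-49312$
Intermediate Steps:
$N{\left(R,z \right)} = -736$ ($N{\left(R,z \right)} = 8 \left(-92\right) = -736$)
$B{\left(O,p \right)} = O^{2} + 3 p$
$N{\left(13,-3 \right)} B{\left(1 + 7,1 \right)} = - 736 \left(\left(1 + 7\right)^{2} + 3 \cdot 1\right) = - 736 \left(8^{2} + 3\right) = - 736 \left(64 + 3\right) = \left(-736\right) 67 = -49312$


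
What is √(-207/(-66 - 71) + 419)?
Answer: √7892570/137 ≈ 20.506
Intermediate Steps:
√(-207/(-66 - 71) + 419) = √(-207/(-137) + 419) = √(-207*(-1/137) + 419) = √(207/137 + 419) = √(57610/137) = √7892570/137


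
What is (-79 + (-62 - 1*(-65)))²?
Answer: 5776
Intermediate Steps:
(-79 + (-62 - 1*(-65)))² = (-79 + (-62 + 65))² = (-79 + 3)² = (-76)² = 5776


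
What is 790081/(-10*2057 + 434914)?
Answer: 790081/414344 ≈ 1.9068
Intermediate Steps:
790081/(-10*2057 + 434914) = 790081/(-20570 + 434914) = 790081/414344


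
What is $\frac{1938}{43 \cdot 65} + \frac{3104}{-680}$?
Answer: $- \frac{183946}{47515} \approx -3.8713$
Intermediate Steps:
$\frac{1938}{43 \cdot 65} + \frac{3104}{-680} = \frac{1938}{2795} + 3104 \left(- \frac{1}{680}\right) = 1938 \cdot \frac{1}{2795} - \frac{388}{85} = \frac{1938}{2795} - \frac{388}{85} = - \frac{183946}{47515}$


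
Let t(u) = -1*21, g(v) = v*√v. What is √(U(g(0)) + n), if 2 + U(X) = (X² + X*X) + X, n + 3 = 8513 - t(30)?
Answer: √8529 ≈ 92.353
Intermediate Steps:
g(v) = v^(3/2)
t(u) = -21
n = 8531 (n = -3 + (8513 - 1*(-21)) = -3 + (8513 + 21) = -3 + 8534 = 8531)
U(X) = -2 + X + 2*X² (U(X) = -2 + ((X² + X*X) + X) = -2 + ((X² + X²) + X) = -2 + (2*X² + X) = -2 + (X + 2*X²) = -2 + X + 2*X²)
√(U(g(0)) + n) = √((-2 + 0^(3/2) + 2*(0^(3/2))²) + 8531) = √((-2 + 0 + 2*0²) + 8531) = √((-2 + 0 + 2*0) + 8531) = √((-2 + 0 + 0) + 8531) = √(-2 + 8531) = √8529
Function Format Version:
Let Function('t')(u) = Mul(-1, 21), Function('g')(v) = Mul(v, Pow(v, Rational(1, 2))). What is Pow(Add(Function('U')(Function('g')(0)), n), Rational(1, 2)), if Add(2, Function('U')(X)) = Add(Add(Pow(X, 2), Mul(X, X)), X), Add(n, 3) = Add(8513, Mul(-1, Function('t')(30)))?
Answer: Pow(8529, Rational(1, 2)) ≈ 92.353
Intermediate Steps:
Function('g')(v) = Pow(v, Rational(3, 2))
Function('t')(u) = -21
n = 8531 (n = Add(-3, Add(8513, Mul(-1, -21))) = Add(-3, Add(8513, 21)) = Add(-3, 8534) = 8531)
Function('U')(X) = Add(-2, X, Mul(2, Pow(X, 2))) (Function('U')(X) = Add(-2, Add(Add(Pow(X, 2), Mul(X, X)), X)) = Add(-2, Add(Add(Pow(X, 2), Pow(X, 2)), X)) = Add(-2, Add(Mul(2, Pow(X, 2)), X)) = Add(-2, Add(X, Mul(2, Pow(X, 2)))) = Add(-2, X, Mul(2, Pow(X, 2))))
Pow(Add(Function('U')(Function('g')(0)), n), Rational(1, 2)) = Pow(Add(Add(-2, Pow(0, Rational(3, 2)), Mul(2, Pow(Pow(0, Rational(3, 2)), 2))), 8531), Rational(1, 2)) = Pow(Add(Add(-2, 0, Mul(2, Pow(0, 2))), 8531), Rational(1, 2)) = Pow(Add(Add(-2, 0, Mul(2, 0)), 8531), Rational(1, 2)) = Pow(Add(Add(-2, 0, 0), 8531), Rational(1, 2)) = Pow(Add(-2, 8531), Rational(1, 2)) = Pow(8529, Rational(1, 2))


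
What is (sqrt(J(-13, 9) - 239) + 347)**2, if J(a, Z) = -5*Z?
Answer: 120125 + 1388*I*sqrt(71) ≈ 1.2013e+5 + 11696.0*I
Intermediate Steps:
(sqrt(J(-13, 9) - 239) + 347)**2 = (sqrt(-5*9 - 239) + 347)**2 = (sqrt(-45 - 239) + 347)**2 = (sqrt(-284) + 347)**2 = (2*I*sqrt(71) + 347)**2 = (347 + 2*I*sqrt(71))**2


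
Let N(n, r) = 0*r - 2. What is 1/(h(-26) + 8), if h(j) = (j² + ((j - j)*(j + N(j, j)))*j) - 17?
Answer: 1/667 ≈ 0.0014993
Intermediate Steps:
N(n, r) = -2 (N(n, r) = 0 - 2 = -2)
h(j) = -17 + j² (h(j) = (j² + ((j - j)*(j - 2))*j) - 17 = (j² + (0*(-2 + j))*j) - 17 = (j² + 0*j) - 17 = (j² + 0) - 17 = j² - 17 = -17 + j²)
1/(h(-26) + 8) = 1/((-17 + (-26)²) + 8) = 1/((-17 + 676) + 8) = 1/(659 + 8) = 1/667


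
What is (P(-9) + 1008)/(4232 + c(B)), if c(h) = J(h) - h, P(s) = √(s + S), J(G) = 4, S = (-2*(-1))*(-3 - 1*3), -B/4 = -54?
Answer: 84/335 + I*√21/4020 ≈ 0.25075 + 0.0011399*I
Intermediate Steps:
B = 216 (B = -4*(-54) = 216)
S = -12 (S = 2*(-3 - 3) = 2*(-6) = -12)
P(s) = √(-12 + s) (P(s) = √(s - 12) = √(-12 + s))
c(h) = 4 - h
(P(-9) + 1008)/(4232 + c(B)) = (√(-12 - 9) + 1008)/(4232 + (4 - 1*216)) = (√(-21) + 1008)/(4232 + (4 - 216)) = (I*√21 + 1008)/(4232 - 212) = (1008 + I*√21)/4020 = (1008 + I*√21)*(1/4020) = 84/335 + I*√21/4020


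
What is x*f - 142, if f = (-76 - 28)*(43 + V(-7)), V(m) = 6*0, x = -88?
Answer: 393394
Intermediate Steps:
V(m) = 0
f = -4472 (f = (-76 - 28)*(43 + 0) = -104*43 = -4472)
x*f - 142 = -88*(-4472) - 142 = 393536 - 142 = 393394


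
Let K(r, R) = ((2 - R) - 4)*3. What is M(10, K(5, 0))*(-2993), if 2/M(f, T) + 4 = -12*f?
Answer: 2993/62 ≈ 48.274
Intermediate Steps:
K(r, R) = -6 - 3*R (K(r, R) = (-2 - R)*3 = -6 - 3*R)
M(f, T) = 2/(-4 - 12*f)
M(10, K(5, 0))*(-2993) = -1/(2 + 6*10)*(-2993) = -1/(2 + 60)*(-2993) = -1/62*(-2993) = 2993/62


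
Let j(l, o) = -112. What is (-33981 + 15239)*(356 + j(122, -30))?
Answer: -4573048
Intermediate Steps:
(-33981 + 15239)*(356 + j(122, -30)) = (-33981 + 15239)*(356 - 112) = -18742*244 = -4573048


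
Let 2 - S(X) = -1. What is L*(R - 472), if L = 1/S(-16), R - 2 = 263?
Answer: -69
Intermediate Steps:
R = 265 (R = 2 + 263 = 265)
S(X) = 3 (S(X) = 2 - 1*(-1) = 2 + 1 = 3)
L = ⅓ (L = 1/3 = ⅓ ≈ 0.33333)
L*(R - 472) = (265 - 472)/3 = (⅓)*(-207) = -69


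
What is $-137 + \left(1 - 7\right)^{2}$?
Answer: $-101$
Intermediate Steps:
$-137 + \left(1 - 7\right)^{2} = -137 + \left(-6\right)^{2} = -137 + 36 = -101$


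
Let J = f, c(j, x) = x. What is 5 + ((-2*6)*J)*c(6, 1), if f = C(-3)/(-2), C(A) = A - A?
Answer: 5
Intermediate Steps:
C(A) = 0
f = 0 (f = 0/(-2) = 0*(-½) = 0)
J = 0
5 + ((-2*6)*J)*c(6, 1) = 5 + (-2*6*0)*1 = 5 - 12*0*1 = 5 + 0*1 = 5 + 0 = 5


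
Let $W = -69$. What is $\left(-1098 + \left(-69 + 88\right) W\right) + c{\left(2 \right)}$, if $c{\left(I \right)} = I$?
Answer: $-2407$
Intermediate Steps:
$\left(-1098 + \left(-69 + 88\right) W\right) + c{\left(2 \right)} = \left(-1098 + \left(-69 + 88\right) \left(-69\right)\right) + 2 = \left(-1098 + 19 \left(-69\right)\right) + 2 = \left(-1098 - 1311\right) + 2 = -2409 + 2 = -2407$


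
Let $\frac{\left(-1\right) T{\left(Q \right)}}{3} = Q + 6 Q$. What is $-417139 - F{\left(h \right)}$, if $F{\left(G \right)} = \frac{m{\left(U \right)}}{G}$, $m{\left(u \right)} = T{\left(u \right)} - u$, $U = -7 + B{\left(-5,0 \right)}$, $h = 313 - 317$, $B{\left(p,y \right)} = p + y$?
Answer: $-417073$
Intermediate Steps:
$T{\left(Q \right)} = - 21 Q$ ($T{\left(Q \right)} = - 3 \left(Q + 6 Q\right) = - 3 \cdot 7 Q = - 21 Q$)
$h = -4$
$U = -12$ ($U = -7 + \left(-5 + 0\right) = -7 - 5 = -12$)
$m{\left(u \right)} = - 22 u$ ($m{\left(u \right)} = - 21 u - u = - 22 u$)
$F{\left(G \right)} = \frac{264}{G}$ ($F{\left(G \right)} = \frac{\left(-22\right) \left(-12\right)}{G} = \frac{264}{G}$)
$-417139 - F{\left(h \right)} = -417139 - \frac{264}{-4} = -417139 - 264 \left(- \frac{1}{4}\right) = -417139 - -66 = -417139 + 66 = -417073$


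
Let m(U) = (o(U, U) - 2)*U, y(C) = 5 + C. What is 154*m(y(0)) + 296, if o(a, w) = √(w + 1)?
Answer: -1244 + 770*√6 ≈ 642.11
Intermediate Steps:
o(a, w) = √(1 + w)
m(U) = U*(-2 + √(1 + U)) (m(U) = (√(1 + U) - 2)*U = (-2 + √(1 + U))*U = U*(-2 + √(1 + U)))
154*m(y(0)) + 296 = 154*((5 + 0)*(-2 + √(1 + (5 + 0)))) + 296 = 154*(5*(-2 + √(1 + 5))) + 296 = 154*(5*(-2 + √6)) + 296 = 154*(-10 + 5*√6) + 296 = (-1540 + 770*√6) + 296 = -1244 + 770*√6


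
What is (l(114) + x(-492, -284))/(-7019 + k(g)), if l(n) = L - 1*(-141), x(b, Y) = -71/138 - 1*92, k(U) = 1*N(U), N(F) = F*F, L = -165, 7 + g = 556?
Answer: -16079/40624716 ≈ -0.00039579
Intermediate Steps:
g = 549 (g = -7 + 556 = 549)
N(F) = F²
k(U) = U² (k(U) = 1*U² = U²)
x(b, Y) = -12767/138 (x(b, Y) = -71*1/138 - 92 = -71/138 - 92 = -12767/138)
l(n) = -24 (l(n) = -165 - 1*(-141) = -165 + 141 = -24)
(l(114) + x(-492, -284))/(-7019 + k(g)) = (-24 - 12767/138)/(-7019 + 549²) = -16079/(138*(-7019 + 301401)) = -16079/138/294382 = -16079/138*1/294382 = -16079/40624716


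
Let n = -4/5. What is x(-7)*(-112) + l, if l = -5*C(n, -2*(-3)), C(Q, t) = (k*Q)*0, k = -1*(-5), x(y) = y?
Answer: 784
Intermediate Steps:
n = -⅘ (n = -4*⅕ = -⅘ ≈ -0.80000)
k = 5
C(Q, t) = 0 (C(Q, t) = (5*Q)*0 = 0)
l = 0 (l = -5*0 = 0)
x(-7)*(-112) + l = -7*(-112) + 0 = 784 + 0 = 784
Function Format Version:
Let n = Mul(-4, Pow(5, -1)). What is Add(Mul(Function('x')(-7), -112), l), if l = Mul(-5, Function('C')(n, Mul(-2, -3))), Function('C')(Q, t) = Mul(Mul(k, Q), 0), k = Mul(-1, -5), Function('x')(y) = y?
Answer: 784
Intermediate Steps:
n = Rational(-4, 5) (n = Mul(-4, Rational(1, 5)) = Rational(-4, 5) ≈ -0.80000)
k = 5
Function('C')(Q, t) = 0 (Function('C')(Q, t) = Mul(Mul(5, Q), 0) = 0)
l = 0 (l = Mul(-5, 0) = 0)
Add(Mul(Function('x')(-7), -112), l) = Add(Mul(-7, -112), 0) = Add(784, 0) = 784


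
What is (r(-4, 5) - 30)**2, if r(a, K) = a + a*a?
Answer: 324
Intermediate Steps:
r(a, K) = a + a**2
(r(-4, 5) - 30)**2 = (-4*(1 - 4) - 30)**2 = (-4*(-3) - 30)**2 = (12 - 30)**2 = (-18)**2 = 324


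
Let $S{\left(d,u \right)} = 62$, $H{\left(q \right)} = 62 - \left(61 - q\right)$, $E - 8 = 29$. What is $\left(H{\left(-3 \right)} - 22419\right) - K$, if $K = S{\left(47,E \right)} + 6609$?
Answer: $-29092$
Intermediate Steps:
$E = 37$ ($E = 8 + 29 = 37$)
$H{\left(q \right)} = 1 + q$ ($H{\left(q \right)} = 62 + \left(-61 + q\right) = 1 + q$)
$K = 6671$ ($K = 62 + 6609 = 6671$)
$\left(H{\left(-3 \right)} - 22419\right) - K = \left(\left(1 - 3\right) - 22419\right) - 6671 = \left(-2 - 22419\right) - 6671 = -22421 - 6671 = -29092$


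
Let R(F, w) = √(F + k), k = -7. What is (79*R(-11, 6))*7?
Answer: 1659*I*√2 ≈ 2346.2*I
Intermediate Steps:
R(F, w) = √(-7 + F) (R(F, w) = √(F - 7) = √(-7 + F))
(79*R(-11, 6))*7 = (79*√(-7 - 11))*7 = (79*√(-18))*7 = (79*(3*I*√2))*7 = (237*I*√2)*7 = 1659*I*√2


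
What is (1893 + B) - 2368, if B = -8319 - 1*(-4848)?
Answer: -3946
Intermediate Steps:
B = -3471 (B = -8319 + 4848 = -3471)
(1893 + B) - 2368 = (1893 - 3471) - 2368 = -1578 - 2368 = -3946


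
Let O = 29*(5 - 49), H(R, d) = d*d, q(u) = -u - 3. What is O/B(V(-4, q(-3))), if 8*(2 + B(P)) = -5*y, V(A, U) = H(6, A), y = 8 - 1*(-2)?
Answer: 464/3 ≈ 154.67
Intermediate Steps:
q(u) = -3 - u
y = 10 (y = 8 + 2 = 10)
H(R, d) = d**2
V(A, U) = A**2
B(P) = -33/4 (B(P) = -2 + (-5*10)/8 = -2 + (1/8)*(-50) = -2 - 25/4 = -33/4)
O = -1276 (O = 29*(-44) = -1276)
O/B(V(-4, q(-3))) = -1276/(-33/4) = -1276*(-4/33) = 464/3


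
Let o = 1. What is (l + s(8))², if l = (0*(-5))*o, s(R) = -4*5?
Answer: 400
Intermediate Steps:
s(R) = -20
l = 0 (l = (0*(-5))*1 = 0*1 = 0)
(l + s(8))² = (0 - 20)² = (-20)² = 400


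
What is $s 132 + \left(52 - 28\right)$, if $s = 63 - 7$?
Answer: $7416$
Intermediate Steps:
$s = 56$
$s 132 + \left(52 - 28\right) = 56 \cdot 132 + \left(52 - 28\right) = 7392 + \left(52 - 28\right) = 7392 + 24 = 7416$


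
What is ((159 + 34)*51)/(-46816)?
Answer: -9843/46816 ≈ -0.21025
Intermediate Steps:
((159 + 34)*51)/(-46816) = (193*51)*(-1/46816) = 9843*(-1/46816) = -9843/46816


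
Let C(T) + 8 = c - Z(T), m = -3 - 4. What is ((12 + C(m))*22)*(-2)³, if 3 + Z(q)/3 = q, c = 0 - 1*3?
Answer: -5456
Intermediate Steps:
c = -3 (c = 0 - 3 = -3)
Z(q) = -9 + 3*q
m = -7
C(T) = -2 - 3*T (C(T) = -8 + (-3 - (-9 + 3*T)) = -8 + (-3 + (9 - 3*T)) = -8 + (6 - 3*T) = -2 - 3*T)
((12 + C(m))*22)*(-2)³ = ((12 + (-2 - 3*(-7)))*22)*(-2)³ = ((12 + (-2 + 21))*22)*(-8) = ((12 + 19)*22)*(-8) = (31*22)*(-8) = 682*(-8) = -5456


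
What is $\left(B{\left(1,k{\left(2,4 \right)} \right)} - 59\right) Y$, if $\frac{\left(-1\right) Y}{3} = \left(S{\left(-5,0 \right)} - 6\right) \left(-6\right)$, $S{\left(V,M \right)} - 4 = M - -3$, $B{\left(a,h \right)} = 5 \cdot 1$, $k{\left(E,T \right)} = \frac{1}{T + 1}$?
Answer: $-972$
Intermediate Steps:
$k{\left(E,T \right)} = \frac{1}{1 + T}$
$B{\left(a,h \right)} = 5$
$S{\left(V,M \right)} = 7 + M$ ($S{\left(V,M \right)} = 4 + \left(M - -3\right) = 4 + \left(M + 3\right) = 4 + \left(3 + M\right) = 7 + M$)
$Y = 18$ ($Y = - 3 \left(\left(7 + 0\right) - 6\right) \left(-6\right) = - 3 \left(7 - 6\right) \left(-6\right) = - 3 \cdot 1 \left(-6\right) = \left(-3\right) \left(-6\right) = 18$)
$\left(B{\left(1,k{\left(2,4 \right)} \right)} - 59\right) Y = \left(5 - 59\right) 18 = \left(-54\right) 18 = -972$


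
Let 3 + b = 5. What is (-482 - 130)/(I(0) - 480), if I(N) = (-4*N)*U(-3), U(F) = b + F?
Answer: 51/40 ≈ 1.2750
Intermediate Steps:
b = 2 (b = -3 + 5 = 2)
U(F) = 2 + F
I(N) = 4*N (I(N) = (-4*N)*(2 - 3) = -4*N*(-1) = 4*N)
(-482 - 130)/(I(0) - 480) = (-482 - 130)/(4*0 - 480) = -612/(0 - 480) = -612/(-480) = -612*(-1/480) = 51/40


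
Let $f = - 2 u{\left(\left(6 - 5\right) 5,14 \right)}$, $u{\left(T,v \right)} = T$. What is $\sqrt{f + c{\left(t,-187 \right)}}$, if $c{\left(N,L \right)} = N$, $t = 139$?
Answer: $\sqrt{129} \approx 11.358$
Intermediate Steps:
$f = -10$ ($f = - 2 \left(6 - 5\right) 5 = - 2 \cdot 1 \cdot 5 = \left(-2\right) 5 = -10$)
$\sqrt{f + c{\left(t,-187 \right)}} = \sqrt{-10 + 139} = \sqrt{129}$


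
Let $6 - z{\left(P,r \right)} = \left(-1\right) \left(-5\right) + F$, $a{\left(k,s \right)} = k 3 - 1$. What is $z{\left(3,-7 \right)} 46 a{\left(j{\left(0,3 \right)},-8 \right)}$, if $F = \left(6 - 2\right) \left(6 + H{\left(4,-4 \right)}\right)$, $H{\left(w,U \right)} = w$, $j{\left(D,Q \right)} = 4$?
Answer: $-19734$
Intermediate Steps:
$a{\left(k,s \right)} = -1 + 3 k$ ($a{\left(k,s \right)} = 3 k - 1 = -1 + 3 k$)
$F = 40$ ($F = \left(6 - 2\right) \left(6 + 4\right) = 4 \cdot 10 = 40$)
$z{\left(P,r \right)} = -39$ ($z{\left(P,r \right)} = 6 - \left(\left(-1\right) \left(-5\right) + 40\right) = 6 - \left(5 + 40\right) = 6 - 45 = -39$)
$z{\left(3,-7 \right)} 46 a{\left(j{\left(0,3 \right)},-8 \right)} = \left(-39\right) 46 \left(-1 + 3 \cdot 4\right) = - 1794 \left(-1 + 12\right) = \left(-1794\right) 11 = -19734$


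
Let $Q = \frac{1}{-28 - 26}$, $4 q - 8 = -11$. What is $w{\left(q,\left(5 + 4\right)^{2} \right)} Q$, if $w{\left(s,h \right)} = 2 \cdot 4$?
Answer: $- \frac{4}{27} \approx -0.14815$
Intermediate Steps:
$q = - \frac{3}{4}$ ($q = 2 + \frac{1}{4} \left(-11\right) = 2 - \frac{11}{4} = - \frac{3}{4} \approx -0.75$)
$w{\left(s,h \right)} = 8$
$Q = - \frac{1}{54}$ ($Q = \frac{1}{-54} = - \frac{1}{54} \approx -0.018519$)
$w{\left(q,\left(5 + 4\right)^{2} \right)} Q = 8 \left(- \frac{1}{54}\right) = - \frac{4}{27}$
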